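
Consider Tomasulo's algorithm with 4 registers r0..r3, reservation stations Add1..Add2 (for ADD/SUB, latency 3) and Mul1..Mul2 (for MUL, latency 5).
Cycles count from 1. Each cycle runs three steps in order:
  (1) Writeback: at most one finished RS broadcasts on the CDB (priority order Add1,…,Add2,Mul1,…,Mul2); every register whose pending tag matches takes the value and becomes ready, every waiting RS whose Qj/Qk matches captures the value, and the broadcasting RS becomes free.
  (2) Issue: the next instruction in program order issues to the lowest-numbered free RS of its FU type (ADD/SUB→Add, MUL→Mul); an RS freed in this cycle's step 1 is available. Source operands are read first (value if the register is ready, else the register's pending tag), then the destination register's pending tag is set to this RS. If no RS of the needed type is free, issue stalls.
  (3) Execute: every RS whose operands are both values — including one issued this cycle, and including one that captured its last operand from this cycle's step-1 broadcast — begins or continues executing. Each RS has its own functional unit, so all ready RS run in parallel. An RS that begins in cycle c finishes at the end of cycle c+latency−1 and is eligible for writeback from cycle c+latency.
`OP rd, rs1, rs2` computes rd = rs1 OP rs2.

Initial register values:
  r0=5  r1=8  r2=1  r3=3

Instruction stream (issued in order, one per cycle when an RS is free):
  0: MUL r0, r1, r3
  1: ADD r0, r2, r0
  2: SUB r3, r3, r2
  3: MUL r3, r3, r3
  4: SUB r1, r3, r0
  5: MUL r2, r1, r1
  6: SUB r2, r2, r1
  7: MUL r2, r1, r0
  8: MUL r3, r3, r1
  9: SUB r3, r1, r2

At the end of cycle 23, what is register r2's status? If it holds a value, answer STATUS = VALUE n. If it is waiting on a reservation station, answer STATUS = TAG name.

c1: issue MUL r0<-Mul1 | r0:Mul1,r1:8,r2:1,r3:3
c2: issue ADD r0<-Add1 | r0:Add1,r1:8,r2:1,r3:3
c3: issue SUB r3<-Add2 | r0:Add1,r1:8,r2:1,r3:Add2
c4: issue MUL r3<-Mul2 | r0:Add1,r1:8,r2:1,r3:Mul2
c5: stall | r0:Add1,r1:8,r2:1,r3:Mul2
c6: CDB Add2=2; issue SUB r1<-Add2 | r0:Add1,r1:Add2,r2:1,r3:Mul2
c7: CDB Mul1=24; issue MUL r2<-Mul1 | r0:Add1,r1:Add2,r2:Mul1,r3:Mul2
c8: stall | r0:Add1,r1:Add2,r2:Mul1,r3:Mul2
c9: stall | r0:Add1,r1:Add2,r2:Mul1,r3:Mul2
c10: CDB Add1=25; issue SUB r2<-Add1 | r0:25,r1:Add2,r2:Add1,r3:Mul2
c11: CDB Mul2=4; issue MUL r2<-Mul2 | r0:25,r1:Add2,r2:Mul2,r3:4
c12: stall | r0:25,r1:Add2,r2:Mul2,r3:4
c13: stall | r0:25,r1:Add2,r2:Mul2,r3:4
c14: CDB Add2=-21; stall | r0:25,r1:-21,r2:Mul2,r3:4
c15: stall | r0:25,r1:-21,r2:Mul2,r3:4
c16: stall | r0:25,r1:-21,r2:Mul2,r3:4
c17: stall | r0:25,r1:-21,r2:Mul2,r3:4
c18: stall | r0:25,r1:-21,r2:Mul2,r3:4
c19: CDB Mul1=441; issue MUL r3<-Mul1 | r0:25,r1:-21,r2:Mul2,r3:Mul1
c20: CDB Mul2=-525; issue SUB r3<-Add2 | r0:25,r1:-21,r2:-525,r3:Add2
c21: - | r0:25,r1:-21,r2:-525,r3:Add2
c22: CDB Add1=462 | r0:25,r1:-21,r2:-525,r3:Add2
c23: CDB Add2=504 | r0:25,r1:-21,r2:-525,r3:504

STATUS = VALUE -525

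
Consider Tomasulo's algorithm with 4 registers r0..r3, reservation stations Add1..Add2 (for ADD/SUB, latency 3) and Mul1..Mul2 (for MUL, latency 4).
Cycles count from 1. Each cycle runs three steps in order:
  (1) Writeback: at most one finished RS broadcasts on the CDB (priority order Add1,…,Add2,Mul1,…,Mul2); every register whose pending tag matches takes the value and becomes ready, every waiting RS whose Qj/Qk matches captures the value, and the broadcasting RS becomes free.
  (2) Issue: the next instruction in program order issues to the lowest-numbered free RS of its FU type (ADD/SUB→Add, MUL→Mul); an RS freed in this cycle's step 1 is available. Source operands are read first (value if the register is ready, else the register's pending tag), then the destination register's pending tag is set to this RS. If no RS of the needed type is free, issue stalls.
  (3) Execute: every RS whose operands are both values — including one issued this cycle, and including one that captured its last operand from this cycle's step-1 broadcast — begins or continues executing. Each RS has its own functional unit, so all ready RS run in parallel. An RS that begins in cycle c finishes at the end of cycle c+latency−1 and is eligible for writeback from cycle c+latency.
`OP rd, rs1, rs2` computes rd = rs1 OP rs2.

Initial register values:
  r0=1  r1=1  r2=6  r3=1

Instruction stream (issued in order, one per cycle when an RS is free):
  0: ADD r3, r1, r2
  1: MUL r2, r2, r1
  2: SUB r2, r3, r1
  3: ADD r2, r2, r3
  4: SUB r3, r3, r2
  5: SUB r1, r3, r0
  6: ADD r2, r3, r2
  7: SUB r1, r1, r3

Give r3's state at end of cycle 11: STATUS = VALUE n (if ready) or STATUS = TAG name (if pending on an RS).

cycle 1: issue ADD r3<-Add1 // r0:1,r1:1,r2:6,r3:Add1
cycle 2: issue MUL r2<-Mul1 // r0:1,r1:1,r2:Mul1,r3:Add1
cycle 3: issue SUB r2<-Add2 // r0:1,r1:1,r2:Add2,r3:Add1
cycle 4: CDB Add1=7; issue ADD r2<-Add1 // r0:1,r1:1,r2:Add1,r3:7
cycle 5: stall // r0:1,r1:1,r2:Add1,r3:7
cycle 6: CDB Mul1=6; stall // r0:1,r1:1,r2:Add1,r3:7
cycle 7: CDB Add2=6; issue SUB r3<-Add2 // r0:1,r1:1,r2:Add1,r3:Add2
cycle 8: stall // r0:1,r1:1,r2:Add1,r3:Add2
cycle 9: stall // r0:1,r1:1,r2:Add1,r3:Add2
cycle 10: CDB Add1=13; issue SUB r1<-Add1 // r0:1,r1:Add1,r2:13,r3:Add2
cycle 11: stall // r0:1,r1:Add1,r2:13,r3:Add2

STATUS = TAG Add2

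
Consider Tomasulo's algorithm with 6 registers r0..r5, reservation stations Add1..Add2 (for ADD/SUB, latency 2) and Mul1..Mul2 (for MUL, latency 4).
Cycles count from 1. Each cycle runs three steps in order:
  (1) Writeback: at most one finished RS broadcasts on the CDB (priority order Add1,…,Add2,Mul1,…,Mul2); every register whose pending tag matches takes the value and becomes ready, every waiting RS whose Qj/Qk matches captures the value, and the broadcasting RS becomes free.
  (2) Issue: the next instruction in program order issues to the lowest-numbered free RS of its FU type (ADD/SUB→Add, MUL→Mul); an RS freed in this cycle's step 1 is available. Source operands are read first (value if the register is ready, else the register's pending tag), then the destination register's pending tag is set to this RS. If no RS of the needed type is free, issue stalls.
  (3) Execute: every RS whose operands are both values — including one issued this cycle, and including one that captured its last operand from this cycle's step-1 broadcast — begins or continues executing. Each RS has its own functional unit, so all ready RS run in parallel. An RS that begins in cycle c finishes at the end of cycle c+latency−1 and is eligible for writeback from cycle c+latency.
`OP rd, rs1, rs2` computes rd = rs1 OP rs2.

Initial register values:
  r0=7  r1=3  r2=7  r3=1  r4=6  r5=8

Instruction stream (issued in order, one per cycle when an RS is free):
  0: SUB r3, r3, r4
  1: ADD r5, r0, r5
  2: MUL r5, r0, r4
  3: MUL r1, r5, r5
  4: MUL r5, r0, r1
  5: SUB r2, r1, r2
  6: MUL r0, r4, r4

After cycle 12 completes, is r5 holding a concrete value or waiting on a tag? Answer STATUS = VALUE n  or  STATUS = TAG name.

STATUS = TAG Mul1

  c1: issue SUB r3<-Add1  regs: r0:7,r1:3,r2:7,r3:Add1,r4:6,r5:8
  c2: issue ADD r5<-Add2  regs: r0:7,r1:3,r2:7,r3:Add1,r4:6,r5:Add2
  c3: CDB Add1=-5; issue MUL r5<-Mul1  regs: r0:7,r1:3,r2:7,r3:-5,r4:6,r5:Mul1
  c4: CDB Add2=15; issue MUL r1<-Mul2  regs: r0:7,r1:Mul2,r2:7,r3:-5,r4:6,r5:Mul1
  c5: stall  regs: r0:7,r1:Mul2,r2:7,r3:-5,r4:6,r5:Mul1
  c6: stall  regs: r0:7,r1:Mul2,r2:7,r3:-5,r4:6,r5:Mul1
  c7: CDB Mul1=42; issue MUL r5<-Mul1  regs: r0:7,r1:Mul2,r2:7,r3:-5,r4:6,r5:Mul1
  c8: issue SUB r2<-Add1  regs: r0:7,r1:Mul2,r2:Add1,r3:-5,r4:6,r5:Mul1
  c9: stall  regs: r0:7,r1:Mul2,r2:Add1,r3:-5,r4:6,r5:Mul1
  c10: stall  regs: r0:7,r1:Mul2,r2:Add1,r3:-5,r4:6,r5:Mul1
  c11: CDB Mul2=1764; issue MUL r0<-Mul2  regs: r0:Mul2,r1:1764,r2:Add1,r3:-5,r4:6,r5:Mul1
  c12: -  regs: r0:Mul2,r1:1764,r2:Add1,r3:-5,r4:6,r5:Mul1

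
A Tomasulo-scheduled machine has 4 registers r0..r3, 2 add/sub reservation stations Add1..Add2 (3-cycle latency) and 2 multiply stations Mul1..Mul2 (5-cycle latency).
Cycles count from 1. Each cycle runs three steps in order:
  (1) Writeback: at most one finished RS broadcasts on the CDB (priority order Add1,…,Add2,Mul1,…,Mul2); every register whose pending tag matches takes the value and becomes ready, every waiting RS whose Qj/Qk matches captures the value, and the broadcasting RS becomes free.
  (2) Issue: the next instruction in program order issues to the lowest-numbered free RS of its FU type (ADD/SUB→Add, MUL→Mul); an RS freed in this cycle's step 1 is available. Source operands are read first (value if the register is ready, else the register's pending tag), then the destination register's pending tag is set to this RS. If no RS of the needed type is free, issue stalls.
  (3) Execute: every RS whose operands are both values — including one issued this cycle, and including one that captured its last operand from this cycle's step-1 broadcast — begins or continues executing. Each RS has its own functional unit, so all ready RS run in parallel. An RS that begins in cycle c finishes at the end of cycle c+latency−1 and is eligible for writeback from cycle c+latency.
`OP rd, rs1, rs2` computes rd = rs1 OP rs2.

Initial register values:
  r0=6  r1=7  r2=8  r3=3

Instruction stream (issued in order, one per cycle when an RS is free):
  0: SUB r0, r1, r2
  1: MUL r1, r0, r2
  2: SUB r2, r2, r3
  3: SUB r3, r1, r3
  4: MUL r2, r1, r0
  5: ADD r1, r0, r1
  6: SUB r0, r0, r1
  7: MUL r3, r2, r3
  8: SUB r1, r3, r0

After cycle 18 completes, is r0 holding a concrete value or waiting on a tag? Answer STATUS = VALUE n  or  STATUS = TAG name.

  c1: issue SUB r0<-Add1  regs: r0:Add1,r1:7,r2:8,r3:3
  c2: issue MUL r1<-Mul1  regs: r0:Add1,r1:Mul1,r2:8,r3:3
  c3: issue SUB r2<-Add2  regs: r0:Add1,r1:Mul1,r2:Add2,r3:3
  c4: CDB Add1=-1; issue SUB r3<-Add1  regs: r0:-1,r1:Mul1,r2:Add2,r3:Add1
  c5: issue MUL r2<-Mul2  regs: r0:-1,r1:Mul1,r2:Mul2,r3:Add1
  c6: CDB Add2=5; issue ADD r1<-Add2  regs: r0:-1,r1:Add2,r2:Mul2,r3:Add1
  c7: stall  regs: r0:-1,r1:Add2,r2:Mul2,r3:Add1
  c8: stall  regs: r0:-1,r1:Add2,r2:Mul2,r3:Add1
  c9: CDB Mul1=-8; stall  regs: r0:-1,r1:Add2,r2:Mul2,r3:Add1
  c10: stall  regs: r0:-1,r1:Add2,r2:Mul2,r3:Add1
  c11: stall  regs: r0:-1,r1:Add2,r2:Mul2,r3:Add1
  c12: CDB Add1=-11; issue SUB r0<-Add1  regs: r0:Add1,r1:Add2,r2:Mul2,r3:-11
  c13: CDB Add2=-9; issue MUL r3<-Mul1  regs: r0:Add1,r1:-9,r2:Mul2,r3:Mul1
  c14: CDB Mul2=8; issue SUB r1<-Add2  regs: r0:Add1,r1:Add2,r2:8,r3:Mul1
  c15: -  regs: r0:Add1,r1:Add2,r2:8,r3:Mul1
  c16: CDB Add1=8  regs: r0:8,r1:Add2,r2:8,r3:Mul1
  c17: -  regs: r0:8,r1:Add2,r2:8,r3:Mul1
  c18: -  regs: r0:8,r1:Add2,r2:8,r3:Mul1

STATUS = VALUE 8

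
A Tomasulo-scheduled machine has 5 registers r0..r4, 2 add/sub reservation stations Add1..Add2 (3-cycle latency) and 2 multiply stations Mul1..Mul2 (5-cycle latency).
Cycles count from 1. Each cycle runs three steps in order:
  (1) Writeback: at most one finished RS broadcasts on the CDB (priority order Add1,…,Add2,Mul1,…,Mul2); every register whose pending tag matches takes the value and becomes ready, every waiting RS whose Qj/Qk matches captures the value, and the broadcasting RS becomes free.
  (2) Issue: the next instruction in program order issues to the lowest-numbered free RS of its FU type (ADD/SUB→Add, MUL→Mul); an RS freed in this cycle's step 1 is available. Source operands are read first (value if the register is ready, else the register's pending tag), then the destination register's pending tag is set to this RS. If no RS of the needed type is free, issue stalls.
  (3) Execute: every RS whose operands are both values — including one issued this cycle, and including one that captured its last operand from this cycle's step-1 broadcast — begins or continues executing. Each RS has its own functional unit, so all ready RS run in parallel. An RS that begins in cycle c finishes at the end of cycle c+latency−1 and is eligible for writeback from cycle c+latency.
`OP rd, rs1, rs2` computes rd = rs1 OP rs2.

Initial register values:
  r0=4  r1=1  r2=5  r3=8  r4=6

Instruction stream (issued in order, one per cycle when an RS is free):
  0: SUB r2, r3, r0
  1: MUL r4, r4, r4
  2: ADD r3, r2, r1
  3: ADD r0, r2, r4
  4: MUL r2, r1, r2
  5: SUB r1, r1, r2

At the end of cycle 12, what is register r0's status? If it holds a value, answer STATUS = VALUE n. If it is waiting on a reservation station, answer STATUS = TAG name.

STATUS = VALUE 40

  c1: issue SUB r2<-Add1  regs: r0:4,r1:1,r2:Add1,r3:8,r4:6
  c2: issue MUL r4<-Mul1  regs: r0:4,r1:1,r2:Add1,r3:8,r4:Mul1
  c3: issue ADD r3<-Add2  regs: r0:4,r1:1,r2:Add1,r3:Add2,r4:Mul1
  c4: CDB Add1=4; issue ADD r0<-Add1  regs: r0:Add1,r1:1,r2:4,r3:Add2,r4:Mul1
  c5: issue MUL r2<-Mul2  regs: r0:Add1,r1:1,r2:Mul2,r3:Add2,r4:Mul1
  c6: stall  regs: r0:Add1,r1:1,r2:Mul2,r3:Add2,r4:Mul1
  c7: CDB Add2=5; issue SUB r1<-Add2  regs: r0:Add1,r1:Add2,r2:Mul2,r3:5,r4:Mul1
  c8: CDB Mul1=36  regs: r0:Add1,r1:Add2,r2:Mul2,r3:5,r4:36
  c9: -  regs: r0:Add1,r1:Add2,r2:Mul2,r3:5,r4:36
  c10: CDB Mul2=4  regs: r0:Add1,r1:Add2,r2:4,r3:5,r4:36
  c11: CDB Add1=40  regs: r0:40,r1:Add2,r2:4,r3:5,r4:36
  c12: -  regs: r0:40,r1:Add2,r2:4,r3:5,r4:36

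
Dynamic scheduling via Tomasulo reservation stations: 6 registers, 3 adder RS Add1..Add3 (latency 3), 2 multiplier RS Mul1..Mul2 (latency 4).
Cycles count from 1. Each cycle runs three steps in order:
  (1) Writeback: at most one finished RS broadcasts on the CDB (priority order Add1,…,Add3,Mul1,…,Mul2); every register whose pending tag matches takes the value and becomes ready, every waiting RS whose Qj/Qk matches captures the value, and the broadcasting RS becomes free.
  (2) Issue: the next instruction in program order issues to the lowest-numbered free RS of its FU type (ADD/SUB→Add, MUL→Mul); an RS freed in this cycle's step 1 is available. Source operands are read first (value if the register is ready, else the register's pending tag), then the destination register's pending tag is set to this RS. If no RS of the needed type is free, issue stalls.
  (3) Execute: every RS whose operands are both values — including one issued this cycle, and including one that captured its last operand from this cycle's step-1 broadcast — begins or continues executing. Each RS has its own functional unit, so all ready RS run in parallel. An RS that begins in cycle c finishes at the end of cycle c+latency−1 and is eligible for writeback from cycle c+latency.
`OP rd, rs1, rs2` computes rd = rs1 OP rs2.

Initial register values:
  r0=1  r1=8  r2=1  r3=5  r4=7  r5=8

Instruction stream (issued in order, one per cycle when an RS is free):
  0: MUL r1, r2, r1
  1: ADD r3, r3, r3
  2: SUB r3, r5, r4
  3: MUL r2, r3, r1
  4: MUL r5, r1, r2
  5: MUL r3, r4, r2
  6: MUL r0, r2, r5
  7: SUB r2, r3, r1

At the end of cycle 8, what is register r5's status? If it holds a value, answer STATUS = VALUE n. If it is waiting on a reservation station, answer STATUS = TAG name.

STATUS = TAG Mul1

  c1: issue MUL r1<-Mul1  regs: r0:1,r1:Mul1,r2:1,r3:5,r4:7,r5:8
  c2: issue ADD r3<-Add1  regs: r0:1,r1:Mul1,r2:1,r3:Add1,r4:7,r5:8
  c3: issue SUB r3<-Add2  regs: r0:1,r1:Mul1,r2:1,r3:Add2,r4:7,r5:8
  c4: issue MUL r2<-Mul2  regs: r0:1,r1:Mul1,r2:Mul2,r3:Add2,r4:7,r5:8
  c5: CDB Add1=10; stall  regs: r0:1,r1:Mul1,r2:Mul2,r3:Add2,r4:7,r5:8
  c6: CDB Add2=1; stall  regs: r0:1,r1:Mul1,r2:Mul2,r3:1,r4:7,r5:8
  c7: CDB Mul1=8; issue MUL r5<-Mul1  regs: r0:1,r1:8,r2:Mul2,r3:1,r4:7,r5:Mul1
  c8: stall  regs: r0:1,r1:8,r2:Mul2,r3:1,r4:7,r5:Mul1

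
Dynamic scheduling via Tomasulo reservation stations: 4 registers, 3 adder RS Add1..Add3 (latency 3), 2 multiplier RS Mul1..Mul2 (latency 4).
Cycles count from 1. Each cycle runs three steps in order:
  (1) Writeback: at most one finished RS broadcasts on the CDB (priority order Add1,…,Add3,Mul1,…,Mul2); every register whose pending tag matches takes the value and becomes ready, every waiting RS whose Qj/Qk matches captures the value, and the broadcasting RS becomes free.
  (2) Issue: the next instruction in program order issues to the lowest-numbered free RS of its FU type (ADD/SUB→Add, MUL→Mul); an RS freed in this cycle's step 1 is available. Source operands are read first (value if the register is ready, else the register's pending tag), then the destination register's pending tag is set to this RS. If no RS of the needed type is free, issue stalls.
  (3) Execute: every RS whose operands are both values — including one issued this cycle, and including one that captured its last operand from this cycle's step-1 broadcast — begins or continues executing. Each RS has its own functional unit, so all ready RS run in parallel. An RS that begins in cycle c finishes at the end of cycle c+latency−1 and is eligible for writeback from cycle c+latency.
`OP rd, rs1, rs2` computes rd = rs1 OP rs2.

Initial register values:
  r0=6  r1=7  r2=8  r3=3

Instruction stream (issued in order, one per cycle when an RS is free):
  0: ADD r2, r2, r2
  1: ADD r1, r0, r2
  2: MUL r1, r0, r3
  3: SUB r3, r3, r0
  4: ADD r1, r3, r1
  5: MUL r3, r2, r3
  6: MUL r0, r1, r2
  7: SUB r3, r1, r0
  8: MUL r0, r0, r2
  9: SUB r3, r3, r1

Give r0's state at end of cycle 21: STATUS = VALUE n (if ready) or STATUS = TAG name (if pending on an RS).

STATUS = VALUE 3840

  c1: issue ADD r2<-Add1  regs: r0:6,r1:7,r2:Add1,r3:3
  c2: issue ADD r1<-Add2  regs: r0:6,r1:Add2,r2:Add1,r3:3
  c3: issue MUL r1<-Mul1  regs: r0:6,r1:Mul1,r2:Add1,r3:3
  c4: CDB Add1=16; issue SUB r3<-Add1  regs: r0:6,r1:Mul1,r2:16,r3:Add1
  c5: issue ADD r1<-Add3  regs: r0:6,r1:Add3,r2:16,r3:Add1
  c6: issue MUL r3<-Mul2  regs: r0:6,r1:Add3,r2:16,r3:Mul2
  c7: CDB Add1=-3; stall  regs: r0:6,r1:Add3,r2:16,r3:Mul2
  c8: CDB Add2=22; stall  regs: r0:6,r1:Add3,r2:16,r3:Mul2
  c9: CDB Mul1=18; issue MUL r0<-Mul1  regs: r0:Mul1,r1:Add3,r2:16,r3:Mul2
  c10: issue SUB r3<-Add1  regs: r0:Mul1,r1:Add3,r2:16,r3:Add1
  c11: CDB Mul2=-48; issue MUL r0<-Mul2  regs: r0:Mul2,r1:Add3,r2:16,r3:Add1
  c12: CDB Add3=15; issue SUB r3<-Add2  regs: r0:Mul2,r1:15,r2:16,r3:Add2
  c13: -  regs: r0:Mul2,r1:15,r2:16,r3:Add2
  c14: -  regs: r0:Mul2,r1:15,r2:16,r3:Add2
  c15: -  regs: r0:Mul2,r1:15,r2:16,r3:Add2
  c16: CDB Mul1=240  regs: r0:Mul2,r1:15,r2:16,r3:Add2
  c17: -  regs: r0:Mul2,r1:15,r2:16,r3:Add2
  c18: -  regs: r0:Mul2,r1:15,r2:16,r3:Add2
  c19: CDB Add1=-225  regs: r0:Mul2,r1:15,r2:16,r3:Add2
  c20: CDB Mul2=3840  regs: r0:3840,r1:15,r2:16,r3:Add2
  c21: -  regs: r0:3840,r1:15,r2:16,r3:Add2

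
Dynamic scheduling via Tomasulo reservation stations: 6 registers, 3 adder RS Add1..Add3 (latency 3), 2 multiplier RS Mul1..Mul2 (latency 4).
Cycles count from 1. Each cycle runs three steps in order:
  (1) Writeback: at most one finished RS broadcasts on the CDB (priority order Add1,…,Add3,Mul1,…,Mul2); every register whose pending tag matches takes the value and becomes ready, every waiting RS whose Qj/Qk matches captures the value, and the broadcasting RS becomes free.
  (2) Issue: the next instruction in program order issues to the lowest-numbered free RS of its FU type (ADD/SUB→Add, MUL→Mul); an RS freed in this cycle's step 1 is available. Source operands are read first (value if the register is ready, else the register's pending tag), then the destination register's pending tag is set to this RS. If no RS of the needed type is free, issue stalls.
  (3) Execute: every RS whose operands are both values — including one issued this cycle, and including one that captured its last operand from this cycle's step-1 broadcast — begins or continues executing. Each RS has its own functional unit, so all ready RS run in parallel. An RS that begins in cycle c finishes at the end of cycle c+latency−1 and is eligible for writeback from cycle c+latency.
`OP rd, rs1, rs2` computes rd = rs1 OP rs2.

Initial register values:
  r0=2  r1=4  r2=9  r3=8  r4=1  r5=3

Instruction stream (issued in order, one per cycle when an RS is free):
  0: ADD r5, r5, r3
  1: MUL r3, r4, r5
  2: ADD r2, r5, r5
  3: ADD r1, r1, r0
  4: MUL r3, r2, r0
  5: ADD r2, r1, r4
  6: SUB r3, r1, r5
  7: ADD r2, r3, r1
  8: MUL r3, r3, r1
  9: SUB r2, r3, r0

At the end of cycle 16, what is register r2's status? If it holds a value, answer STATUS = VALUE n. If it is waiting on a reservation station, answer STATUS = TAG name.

c1: issue ADD r5<-Add1 | r0:2,r1:4,r2:9,r3:8,r4:1,r5:Add1
c2: issue MUL r3<-Mul1 | r0:2,r1:4,r2:9,r3:Mul1,r4:1,r5:Add1
c3: issue ADD r2<-Add2 | r0:2,r1:4,r2:Add2,r3:Mul1,r4:1,r5:Add1
c4: CDB Add1=11; issue ADD r1<-Add1 | r0:2,r1:Add1,r2:Add2,r3:Mul1,r4:1,r5:11
c5: issue MUL r3<-Mul2 | r0:2,r1:Add1,r2:Add2,r3:Mul2,r4:1,r5:11
c6: issue ADD r2<-Add3 | r0:2,r1:Add1,r2:Add3,r3:Mul2,r4:1,r5:11
c7: CDB Add1=6; issue SUB r3<-Add1 | r0:2,r1:6,r2:Add3,r3:Add1,r4:1,r5:11
c8: CDB Add2=22; issue ADD r2<-Add2 | r0:2,r1:6,r2:Add2,r3:Add1,r4:1,r5:11
c9: CDB Mul1=11; issue MUL r3<-Mul1 | r0:2,r1:6,r2:Add2,r3:Mul1,r4:1,r5:11
c10: CDB Add1=-5; issue SUB r2<-Add1 | r0:2,r1:6,r2:Add1,r3:Mul1,r4:1,r5:11
c11: CDB Add3=7 | r0:2,r1:6,r2:Add1,r3:Mul1,r4:1,r5:11
c12: CDB Mul2=44 | r0:2,r1:6,r2:Add1,r3:Mul1,r4:1,r5:11
c13: CDB Add2=1 | r0:2,r1:6,r2:Add1,r3:Mul1,r4:1,r5:11
c14: CDB Mul1=-30 | r0:2,r1:6,r2:Add1,r3:-30,r4:1,r5:11
c15: - | r0:2,r1:6,r2:Add1,r3:-30,r4:1,r5:11
c16: - | r0:2,r1:6,r2:Add1,r3:-30,r4:1,r5:11

STATUS = TAG Add1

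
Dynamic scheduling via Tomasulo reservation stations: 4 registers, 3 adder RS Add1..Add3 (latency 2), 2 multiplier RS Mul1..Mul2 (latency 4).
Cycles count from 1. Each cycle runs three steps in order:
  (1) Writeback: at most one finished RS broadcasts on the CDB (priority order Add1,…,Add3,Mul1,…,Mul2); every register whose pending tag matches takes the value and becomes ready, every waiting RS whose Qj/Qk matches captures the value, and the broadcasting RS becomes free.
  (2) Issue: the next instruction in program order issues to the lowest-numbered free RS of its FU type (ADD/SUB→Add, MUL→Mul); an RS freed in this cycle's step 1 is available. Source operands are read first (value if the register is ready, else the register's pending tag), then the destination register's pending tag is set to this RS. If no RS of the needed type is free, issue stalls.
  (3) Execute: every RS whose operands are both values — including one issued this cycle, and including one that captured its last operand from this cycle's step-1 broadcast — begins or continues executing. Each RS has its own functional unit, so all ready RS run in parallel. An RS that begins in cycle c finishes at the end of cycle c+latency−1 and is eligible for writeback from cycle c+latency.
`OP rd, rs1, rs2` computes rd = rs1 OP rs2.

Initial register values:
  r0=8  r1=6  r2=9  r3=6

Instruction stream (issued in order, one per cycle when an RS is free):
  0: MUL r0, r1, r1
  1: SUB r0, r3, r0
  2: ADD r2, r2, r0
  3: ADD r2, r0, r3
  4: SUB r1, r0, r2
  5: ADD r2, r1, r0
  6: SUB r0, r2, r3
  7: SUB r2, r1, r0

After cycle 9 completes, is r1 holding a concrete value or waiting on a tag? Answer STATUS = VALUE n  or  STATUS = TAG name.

  c1: issue MUL r0<-Mul1  regs: r0:Mul1,r1:6,r2:9,r3:6
  c2: issue SUB r0<-Add1  regs: r0:Add1,r1:6,r2:9,r3:6
  c3: issue ADD r2<-Add2  regs: r0:Add1,r1:6,r2:Add2,r3:6
  c4: issue ADD r2<-Add3  regs: r0:Add1,r1:6,r2:Add3,r3:6
  c5: CDB Mul1=36; stall  regs: r0:Add1,r1:6,r2:Add3,r3:6
  c6: stall  regs: r0:Add1,r1:6,r2:Add3,r3:6
  c7: CDB Add1=-30; issue SUB r1<-Add1  regs: r0:-30,r1:Add1,r2:Add3,r3:6
  c8: stall  regs: r0:-30,r1:Add1,r2:Add3,r3:6
  c9: CDB Add2=-21; issue ADD r2<-Add2  regs: r0:-30,r1:Add1,r2:Add2,r3:6

STATUS = TAG Add1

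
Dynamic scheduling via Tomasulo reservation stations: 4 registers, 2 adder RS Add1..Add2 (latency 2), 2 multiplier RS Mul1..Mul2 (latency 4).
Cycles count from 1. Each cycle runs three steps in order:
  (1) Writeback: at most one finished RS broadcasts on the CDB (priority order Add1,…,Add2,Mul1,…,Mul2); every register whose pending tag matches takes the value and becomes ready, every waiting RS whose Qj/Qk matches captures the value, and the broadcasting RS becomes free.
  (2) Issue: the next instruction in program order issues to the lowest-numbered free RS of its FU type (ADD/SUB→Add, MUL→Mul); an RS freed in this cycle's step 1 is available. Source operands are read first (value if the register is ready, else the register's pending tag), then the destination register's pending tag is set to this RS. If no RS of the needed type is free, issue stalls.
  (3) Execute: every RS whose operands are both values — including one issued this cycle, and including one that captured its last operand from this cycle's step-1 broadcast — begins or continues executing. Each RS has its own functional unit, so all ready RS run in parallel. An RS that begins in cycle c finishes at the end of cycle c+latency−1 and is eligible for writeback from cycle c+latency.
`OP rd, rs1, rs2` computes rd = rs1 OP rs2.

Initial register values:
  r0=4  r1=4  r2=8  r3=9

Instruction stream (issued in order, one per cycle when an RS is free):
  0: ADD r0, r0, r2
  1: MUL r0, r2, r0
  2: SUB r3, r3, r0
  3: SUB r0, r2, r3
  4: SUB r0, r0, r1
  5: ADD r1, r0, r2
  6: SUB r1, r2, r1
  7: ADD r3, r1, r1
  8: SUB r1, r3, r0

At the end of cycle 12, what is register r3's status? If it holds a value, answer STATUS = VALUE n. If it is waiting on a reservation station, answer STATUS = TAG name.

c1: issue ADD r0<-Add1 | r0:Add1,r1:4,r2:8,r3:9
c2: issue MUL r0<-Mul1 | r0:Mul1,r1:4,r2:8,r3:9
c3: CDB Add1=12; issue SUB r3<-Add1 | r0:Mul1,r1:4,r2:8,r3:Add1
c4: issue SUB r0<-Add2 | r0:Add2,r1:4,r2:8,r3:Add1
c5: stall | r0:Add2,r1:4,r2:8,r3:Add1
c6: stall | r0:Add2,r1:4,r2:8,r3:Add1
c7: CDB Mul1=96; stall | r0:Add2,r1:4,r2:8,r3:Add1
c8: stall | r0:Add2,r1:4,r2:8,r3:Add1
c9: CDB Add1=-87; issue SUB r0<-Add1 | r0:Add1,r1:4,r2:8,r3:-87
c10: stall | r0:Add1,r1:4,r2:8,r3:-87
c11: CDB Add2=95; issue ADD r1<-Add2 | r0:Add1,r1:Add2,r2:8,r3:-87
c12: stall | r0:Add1,r1:Add2,r2:8,r3:-87

STATUS = VALUE -87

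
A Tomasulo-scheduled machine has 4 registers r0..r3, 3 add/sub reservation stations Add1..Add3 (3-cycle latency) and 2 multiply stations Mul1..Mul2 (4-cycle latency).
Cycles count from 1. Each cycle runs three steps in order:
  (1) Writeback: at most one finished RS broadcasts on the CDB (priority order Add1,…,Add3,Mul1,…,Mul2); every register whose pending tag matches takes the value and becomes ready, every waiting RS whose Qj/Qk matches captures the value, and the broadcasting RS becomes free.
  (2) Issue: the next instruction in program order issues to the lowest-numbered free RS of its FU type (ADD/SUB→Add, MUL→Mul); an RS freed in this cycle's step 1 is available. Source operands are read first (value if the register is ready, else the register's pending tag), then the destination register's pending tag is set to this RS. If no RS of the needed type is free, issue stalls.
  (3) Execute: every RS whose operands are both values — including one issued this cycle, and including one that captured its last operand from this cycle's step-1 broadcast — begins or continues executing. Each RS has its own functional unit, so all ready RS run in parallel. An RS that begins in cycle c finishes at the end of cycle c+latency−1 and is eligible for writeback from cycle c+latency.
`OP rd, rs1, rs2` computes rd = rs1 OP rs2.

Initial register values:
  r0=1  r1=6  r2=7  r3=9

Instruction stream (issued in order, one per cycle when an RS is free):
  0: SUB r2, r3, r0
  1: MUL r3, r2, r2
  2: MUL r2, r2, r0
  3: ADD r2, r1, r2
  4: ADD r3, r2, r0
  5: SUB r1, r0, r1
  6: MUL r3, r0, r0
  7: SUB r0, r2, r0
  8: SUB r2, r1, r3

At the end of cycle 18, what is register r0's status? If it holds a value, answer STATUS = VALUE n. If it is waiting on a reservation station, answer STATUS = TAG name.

STATUS = VALUE 13

  c1: issue SUB r2<-Add1  regs: r0:1,r1:6,r2:Add1,r3:9
  c2: issue MUL r3<-Mul1  regs: r0:1,r1:6,r2:Add1,r3:Mul1
  c3: issue MUL r2<-Mul2  regs: r0:1,r1:6,r2:Mul2,r3:Mul1
  c4: CDB Add1=8; issue ADD r2<-Add1  regs: r0:1,r1:6,r2:Add1,r3:Mul1
  c5: issue ADD r3<-Add2  regs: r0:1,r1:6,r2:Add1,r3:Add2
  c6: issue SUB r1<-Add3  regs: r0:1,r1:Add3,r2:Add1,r3:Add2
  c7: stall  regs: r0:1,r1:Add3,r2:Add1,r3:Add2
  c8: CDB Mul1=64; issue MUL r3<-Mul1  regs: r0:1,r1:Add3,r2:Add1,r3:Mul1
  c9: CDB Add3=-5; issue SUB r0<-Add3  regs: r0:Add3,r1:-5,r2:Add1,r3:Mul1
  c10: CDB Mul2=8; stall  regs: r0:Add3,r1:-5,r2:Add1,r3:Mul1
  c11: stall  regs: r0:Add3,r1:-5,r2:Add1,r3:Mul1
  c12: CDB Mul1=1; stall  regs: r0:Add3,r1:-5,r2:Add1,r3:1
  c13: CDB Add1=14; issue SUB r2<-Add1  regs: r0:Add3,r1:-5,r2:Add1,r3:1
  c14: -  regs: r0:Add3,r1:-5,r2:Add1,r3:1
  c15: -  regs: r0:Add3,r1:-5,r2:Add1,r3:1
  c16: CDB Add1=-6  regs: r0:Add3,r1:-5,r2:-6,r3:1
  c17: CDB Add2=15  regs: r0:Add3,r1:-5,r2:-6,r3:1
  c18: CDB Add3=13  regs: r0:13,r1:-5,r2:-6,r3:1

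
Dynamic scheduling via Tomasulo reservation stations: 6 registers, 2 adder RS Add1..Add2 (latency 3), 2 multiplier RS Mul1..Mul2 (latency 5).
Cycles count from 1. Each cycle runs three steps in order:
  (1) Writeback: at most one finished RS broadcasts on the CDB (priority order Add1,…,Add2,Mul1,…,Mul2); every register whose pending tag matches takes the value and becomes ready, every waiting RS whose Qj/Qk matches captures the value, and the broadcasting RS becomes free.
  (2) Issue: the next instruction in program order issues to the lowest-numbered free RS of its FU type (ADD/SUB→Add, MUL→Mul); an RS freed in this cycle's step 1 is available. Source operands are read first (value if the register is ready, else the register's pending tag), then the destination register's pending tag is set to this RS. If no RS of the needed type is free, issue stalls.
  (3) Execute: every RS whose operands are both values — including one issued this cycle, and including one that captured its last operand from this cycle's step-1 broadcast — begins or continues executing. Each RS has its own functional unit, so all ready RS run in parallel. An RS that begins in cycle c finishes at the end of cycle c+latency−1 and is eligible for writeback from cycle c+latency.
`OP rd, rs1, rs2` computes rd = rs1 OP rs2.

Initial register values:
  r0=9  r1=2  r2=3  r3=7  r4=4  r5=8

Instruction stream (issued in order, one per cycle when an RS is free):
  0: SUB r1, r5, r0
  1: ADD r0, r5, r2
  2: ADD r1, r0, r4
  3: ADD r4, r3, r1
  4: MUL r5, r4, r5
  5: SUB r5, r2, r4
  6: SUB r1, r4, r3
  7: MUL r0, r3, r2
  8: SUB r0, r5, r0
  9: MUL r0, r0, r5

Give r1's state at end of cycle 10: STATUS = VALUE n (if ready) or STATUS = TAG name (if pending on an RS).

STATUS = VALUE 15

cycle 1: issue SUB r1<-Add1 // r0:9,r1:Add1,r2:3,r3:7,r4:4,r5:8
cycle 2: issue ADD r0<-Add2 // r0:Add2,r1:Add1,r2:3,r3:7,r4:4,r5:8
cycle 3: stall // r0:Add2,r1:Add1,r2:3,r3:7,r4:4,r5:8
cycle 4: CDB Add1=-1; issue ADD r1<-Add1 // r0:Add2,r1:Add1,r2:3,r3:7,r4:4,r5:8
cycle 5: CDB Add2=11; issue ADD r4<-Add2 // r0:11,r1:Add1,r2:3,r3:7,r4:Add2,r5:8
cycle 6: issue MUL r5<-Mul1 // r0:11,r1:Add1,r2:3,r3:7,r4:Add2,r5:Mul1
cycle 7: stall // r0:11,r1:Add1,r2:3,r3:7,r4:Add2,r5:Mul1
cycle 8: CDB Add1=15; issue SUB r5<-Add1 // r0:11,r1:15,r2:3,r3:7,r4:Add2,r5:Add1
cycle 9: stall // r0:11,r1:15,r2:3,r3:7,r4:Add2,r5:Add1
cycle 10: stall // r0:11,r1:15,r2:3,r3:7,r4:Add2,r5:Add1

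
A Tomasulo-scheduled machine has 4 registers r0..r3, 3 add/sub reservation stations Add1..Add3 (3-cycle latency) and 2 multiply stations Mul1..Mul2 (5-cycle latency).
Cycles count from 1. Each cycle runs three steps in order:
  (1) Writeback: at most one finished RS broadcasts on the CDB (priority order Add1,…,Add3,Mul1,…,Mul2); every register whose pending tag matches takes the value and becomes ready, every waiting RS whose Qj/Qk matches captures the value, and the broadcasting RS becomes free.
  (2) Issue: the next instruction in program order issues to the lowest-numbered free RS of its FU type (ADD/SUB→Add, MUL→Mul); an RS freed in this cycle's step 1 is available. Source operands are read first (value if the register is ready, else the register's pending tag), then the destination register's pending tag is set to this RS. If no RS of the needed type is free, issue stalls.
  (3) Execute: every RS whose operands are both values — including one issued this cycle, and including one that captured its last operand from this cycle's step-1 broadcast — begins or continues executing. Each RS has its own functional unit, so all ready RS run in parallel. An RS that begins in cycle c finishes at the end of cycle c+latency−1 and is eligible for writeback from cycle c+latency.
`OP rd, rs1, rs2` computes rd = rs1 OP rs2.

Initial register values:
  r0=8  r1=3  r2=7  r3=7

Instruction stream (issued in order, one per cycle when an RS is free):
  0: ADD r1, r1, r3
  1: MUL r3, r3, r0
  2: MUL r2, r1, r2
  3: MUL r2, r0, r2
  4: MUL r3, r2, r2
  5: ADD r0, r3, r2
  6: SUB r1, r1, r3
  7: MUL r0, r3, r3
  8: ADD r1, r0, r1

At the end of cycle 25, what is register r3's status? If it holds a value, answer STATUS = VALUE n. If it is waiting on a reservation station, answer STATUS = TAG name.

  c1: issue ADD r1<-Add1  regs: r0:8,r1:Add1,r2:7,r3:7
  c2: issue MUL r3<-Mul1  regs: r0:8,r1:Add1,r2:7,r3:Mul1
  c3: issue MUL r2<-Mul2  regs: r0:8,r1:Add1,r2:Mul2,r3:Mul1
  c4: CDB Add1=10; stall  regs: r0:8,r1:10,r2:Mul2,r3:Mul1
  c5: stall  regs: r0:8,r1:10,r2:Mul2,r3:Mul1
  c6: stall  regs: r0:8,r1:10,r2:Mul2,r3:Mul1
  c7: CDB Mul1=56; issue MUL r2<-Mul1  regs: r0:8,r1:10,r2:Mul1,r3:56
  c8: stall  regs: r0:8,r1:10,r2:Mul1,r3:56
  c9: CDB Mul2=70; issue MUL r3<-Mul2  regs: r0:8,r1:10,r2:Mul1,r3:Mul2
  c10: issue ADD r0<-Add1  regs: r0:Add1,r1:10,r2:Mul1,r3:Mul2
  c11: issue SUB r1<-Add2  regs: r0:Add1,r1:Add2,r2:Mul1,r3:Mul2
  c12: stall  regs: r0:Add1,r1:Add2,r2:Mul1,r3:Mul2
  c13: stall  regs: r0:Add1,r1:Add2,r2:Mul1,r3:Mul2
  c14: CDB Mul1=560; issue MUL r0<-Mul1  regs: r0:Mul1,r1:Add2,r2:560,r3:Mul2
  c15: issue ADD r1<-Add3  regs: r0:Mul1,r1:Add3,r2:560,r3:Mul2
  c16: -  regs: r0:Mul1,r1:Add3,r2:560,r3:Mul2
  c17: -  regs: r0:Mul1,r1:Add3,r2:560,r3:Mul2
  c18: -  regs: r0:Mul1,r1:Add3,r2:560,r3:Mul2
  c19: CDB Mul2=313600  regs: r0:Mul1,r1:Add3,r2:560,r3:313600
  c20: -  regs: r0:Mul1,r1:Add3,r2:560,r3:313600
  c21: -  regs: r0:Mul1,r1:Add3,r2:560,r3:313600
  c22: CDB Add1=314160  regs: r0:Mul1,r1:Add3,r2:560,r3:313600
  c23: CDB Add2=-313590  regs: r0:Mul1,r1:Add3,r2:560,r3:313600
  c24: CDB Mul1=98344960000  regs: r0:98344960000,r1:Add3,r2:560,r3:313600
  c25: -  regs: r0:98344960000,r1:Add3,r2:560,r3:313600

STATUS = VALUE 313600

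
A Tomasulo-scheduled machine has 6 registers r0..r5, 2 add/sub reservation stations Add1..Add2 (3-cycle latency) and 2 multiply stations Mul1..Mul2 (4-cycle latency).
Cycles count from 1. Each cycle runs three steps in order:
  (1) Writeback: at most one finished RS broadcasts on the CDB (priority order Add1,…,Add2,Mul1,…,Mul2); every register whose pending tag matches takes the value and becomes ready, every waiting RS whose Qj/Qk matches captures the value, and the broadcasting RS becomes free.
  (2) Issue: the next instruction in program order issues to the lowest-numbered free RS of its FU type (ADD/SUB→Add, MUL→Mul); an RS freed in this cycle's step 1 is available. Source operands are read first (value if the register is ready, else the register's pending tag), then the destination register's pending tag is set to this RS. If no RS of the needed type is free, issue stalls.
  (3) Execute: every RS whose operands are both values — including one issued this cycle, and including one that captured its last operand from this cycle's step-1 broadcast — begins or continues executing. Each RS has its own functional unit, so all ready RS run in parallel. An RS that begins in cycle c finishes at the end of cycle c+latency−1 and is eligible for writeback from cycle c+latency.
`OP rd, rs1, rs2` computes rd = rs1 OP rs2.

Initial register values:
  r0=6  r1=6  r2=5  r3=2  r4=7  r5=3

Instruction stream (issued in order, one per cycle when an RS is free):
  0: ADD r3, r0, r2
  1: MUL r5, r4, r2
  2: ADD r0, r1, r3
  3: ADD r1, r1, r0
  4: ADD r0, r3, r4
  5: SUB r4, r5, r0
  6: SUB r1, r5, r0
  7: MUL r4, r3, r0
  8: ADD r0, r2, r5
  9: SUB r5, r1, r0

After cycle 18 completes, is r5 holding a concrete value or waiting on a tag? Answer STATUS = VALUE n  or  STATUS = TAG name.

STATUS = TAG Add2

  c1: issue ADD r3<-Add1  regs: r0:6,r1:6,r2:5,r3:Add1,r4:7,r5:3
  c2: issue MUL r5<-Mul1  regs: r0:6,r1:6,r2:5,r3:Add1,r4:7,r5:Mul1
  c3: issue ADD r0<-Add2  regs: r0:Add2,r1:6,r2:5,r3:Add1,r4:7,r5:Mul1
  c4: CDB Add1=11; issue ADD r1<-Add1  regs: r0:Add2,r1:Add1,r2:5,r3:11,r4:7,r5:Mul1
  c5: stall  regs: r0:Add2,r1:Add1,r2:5,r3:11,r4:7,r5:Mul1
  c6: CDB Mul1=35; stall  regs: r0:Add2,r1:Add1,r2:5,r3:11,r4:7,r5:35
  c7: CDB Add2=17; issue ADD r0<-Add2  regs: r0:Add2,r1:Add1,r2:5,r3:11,r4:7,r5:35
  c8: stall  regs: r0:Add2,r1:Add1,r2:5,r3:11,r4:7,r5:35
  c9: stall  regs: r0:Add2,r1:Add1,r2:5,r3:11,r4:7,r5:35
  c10: CDB Add1=23; issue SUB r4<-Add1  regs: r0:Add2,r1:23,r2:5,r3:11,r4:Add1,r5:35
  c11: CDB Add2=18; issue SUB r1<-Add2  regs: r0:18,r1:Add2,r2:5,r3:11,r4:Add1,r5:35
  c12: issue MUL r4<-Mul1  regs: r0:18,r1:Add2,r2:5,r3:11,r4:Mul1,r5:35
  c13: stall  regs: r0:18,r1:Add2,r2:5,r3:11,r4:Mul1,r5:35
  c14: CDB Add1=17; issue ADD r0<-Add1  regs: r0:Add1,r1:Add2,r2:5,r3:11,r4:Mul1,r5:35
  c15: CDB Add2=17; issue SUB r5<-Add2  regs: r0:Add1,r1:17,r2:5,r3:11,r4:Mul1,r5:Add2
  c16: CDB Mul1=198  regs: r0:Add1,r1:17,r2:5,r3:11,r4:198,r5:Add2
  c17: CDB Add1=40  regs: r0:40,r1:17,r2:5,r3:11,r4:198,r5:Add2
  c18: -  regs: r0:40,r1:17,r2:5,r3:11,r4:198,r5:Add2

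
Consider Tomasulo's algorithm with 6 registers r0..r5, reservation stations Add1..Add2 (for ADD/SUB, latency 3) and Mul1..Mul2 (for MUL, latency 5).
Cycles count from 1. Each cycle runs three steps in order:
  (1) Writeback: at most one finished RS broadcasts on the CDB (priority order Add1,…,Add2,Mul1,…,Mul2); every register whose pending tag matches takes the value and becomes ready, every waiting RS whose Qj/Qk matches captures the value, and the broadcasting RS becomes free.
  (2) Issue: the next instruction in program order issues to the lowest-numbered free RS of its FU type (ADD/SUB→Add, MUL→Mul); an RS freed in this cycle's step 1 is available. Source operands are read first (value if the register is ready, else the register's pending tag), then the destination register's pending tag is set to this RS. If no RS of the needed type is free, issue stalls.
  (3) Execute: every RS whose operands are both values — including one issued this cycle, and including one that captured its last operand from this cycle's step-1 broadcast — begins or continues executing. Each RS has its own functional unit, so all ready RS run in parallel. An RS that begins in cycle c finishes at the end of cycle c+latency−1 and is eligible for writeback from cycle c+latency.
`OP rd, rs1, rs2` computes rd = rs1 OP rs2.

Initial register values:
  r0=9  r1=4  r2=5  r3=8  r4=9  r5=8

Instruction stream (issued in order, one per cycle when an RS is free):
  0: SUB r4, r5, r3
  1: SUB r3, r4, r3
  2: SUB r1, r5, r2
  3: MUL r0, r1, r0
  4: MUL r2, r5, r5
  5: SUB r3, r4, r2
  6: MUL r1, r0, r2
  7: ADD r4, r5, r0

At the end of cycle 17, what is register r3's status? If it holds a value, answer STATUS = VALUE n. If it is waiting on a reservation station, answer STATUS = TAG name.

cycle 1: issue SUB r4<-Add1 // r0:9,r1:4,r2:5,r3:8,r4:Add1,r5:8
cycle 2: issue SUB r3<-Add2 // r0:9,r1:4,r2:5,r3:Add2,r4:Add1,r5:8
cycle 3: stall // r0:9,r1:4,r2:5,r3:Add2,r4:Add1,r5:8
cycle 4: CDB Add1=0; issue SUB r1<-Add1 // r0:9,r1:Add1,r2:5,r3:Add2,r4:0,r5:8
cycle 5: issue MUL r0<-Mul1 // r0:Mul1,r1:Add1,r2:5,r3:Add2,r4:0,r5:8
cycle 6: issue MUL r2<-Mul2 // r0:Mul1,r1:Add1,r2:Mul2,r3:Add2,r4:0,r5:8
cycle 7: CDB Add1=3; issue SUB r3<-Add1 // r0:Mul1,r1:3,r2:Mul2,r3:Add1,r4:0,r5:8
cycle 8: CDB Add2=-8; stall // r0:Mul1,r1:3,r2:Mul2,r3:Add1,r4:0,r5:8
cycle 9: stall // r0:Mul1,r1:3,r2:Mul2,r3:Add1,r4:0,r5:8
cycle 10: stall // r0:Mul1,r1:3,r2:Mul2,r3:Add1,r4:0,r5:8
cycle 11: CDB Mul2=64; issue MUL r1<-Mul2 // r0:Mul1,r1:Mul2,r2:64,r3:Add1,r4:0,r5:8
cycle 12: CDB Mul1=27; issue ADD r4<-Add2 // r0:27,r1:Mul2,r2:64,r3:Add1,r4:Add2,r5:8
cycle 13: - // r0:27,r1:Mul2,r2:64,r3:Add1,r4:Add2,r5:8
cycle 14: CDB Add1=-64 // r0:27,r1:Mul2,r2:64,r3:-64,r4:Add2,r5:8
cycle 15: CDB Add2=35 // r0:27,r1:Mul2,r2:64,r3:-64,r4:35,r5:8
cycle 16: - // r0:27,r1:Mul2,r2:64,r3:-64,r4:35,r5:8
cycle 17: CDB Mul2=1728 // r0:27,r1:1728,r2:64,r3:-64,r4:35,r5:8

STATUS = VALUE -64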